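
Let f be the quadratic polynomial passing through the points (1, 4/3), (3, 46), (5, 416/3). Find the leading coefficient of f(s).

Write f(s) = as^2 + bs + c. Substituting each data point gives a linear system:
  a + b + c = 4/3
  9a + 3b + c = 46
  25a + 5b + c = 416/3
Solving the system yields a = 6, b = -5/3, c = -3.
So f(s) = 6s^2 - (5/3)s - 3.
The leading coefficient is 6.

6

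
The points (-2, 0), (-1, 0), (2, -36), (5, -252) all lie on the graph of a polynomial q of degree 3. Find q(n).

Using the Lagrange interpolation formula with nodes -2, -1, 2, 5:
  L_0(n) = (n + 1)(n - 2)(n - 5) / -28
  L_1(n) = (n + 2)(n - 2)(n - 5) / 18
  L_2(n) = (n + 2)(n + 1)(n - 5) / -36
  L_3(n) = (n + 2)(n + 1)(n - 2) / 126
Then q(n) = 0·L_0(n) + 0·L_1(n) - 36·L_2(n) - 252·L_3(n).
Expanding and collecting terms gives q(n) = -n³ - 4n² - 5n - 2.
Check: q(-1) = 0. ✓

q(n) = -n^3 - 4n^2 - 5n - 2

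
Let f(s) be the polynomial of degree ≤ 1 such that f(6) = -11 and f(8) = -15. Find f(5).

-9

Write f(s) = as + b. Substituting each data point gives a linear system:
  6a + b = -11
  8a + b = -15
Solving the system yields a = -2, b = 1.
So f(s) = -2s + 1.
Then f(5) = -9.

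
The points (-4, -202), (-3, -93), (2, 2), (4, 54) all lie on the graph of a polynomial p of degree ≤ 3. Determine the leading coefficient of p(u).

2

Write p(u) = au^3 + bu^2 + cu + d. Substituting each data point gives a linear system:
  -64a + 16b - 4c + d = -202
  -27a + 9b - 3c + d = -93
  8a + 4b + 2c + d = 2
  64a + 16b + 4c + d = 54
Solving the system yields a = 2, b = -5, c = 0, d = 6.
So p(u) = 2u^3 - 5u^2 + 6.
The leading coefficient is 2.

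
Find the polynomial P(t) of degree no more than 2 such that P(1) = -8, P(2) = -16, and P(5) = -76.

P(t) = -3t^2 + t - 6

Using the Lagrange interpolation formula with nodes 1, 2, 5:
  L_0(t) = (t - 2)(t - 5) / 4
  L_1(t) = (t - 1)(t - 5) / -3
  L_2(t) = (t - 1)(t - 2) / 12
Then P(t) = -8·L_0(t) - 16·L_1(t) - 76·L_2(t).
Expanding and collecting terms gives P(t) = -3t² + t - 6.
Check: P(1) = -8. ✓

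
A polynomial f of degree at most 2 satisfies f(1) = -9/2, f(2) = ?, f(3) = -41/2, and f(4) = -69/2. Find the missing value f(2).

-21/2

On equispaced nodes a degree-2 polynomial has vanishing third forward difference, so
  - f(1) + 3·f(2) - 3·f(3) + f(4) = 0.
Substituting the known values and solving for f(2):
  3·f(2) = -63/2
  f(2) = -21/2.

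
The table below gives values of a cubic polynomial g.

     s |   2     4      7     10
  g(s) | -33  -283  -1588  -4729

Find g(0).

Write g(s) = as^3 + bs^2 + cs + d. Substituting each data point gives a linear system:
  8a + 4b + 2c + d = -33
  64a + 16b + 4c + d = -283
  343a + 49b + 7c + d = -1588
  1000a + 100b + 10c + d = -4729
Solving the system yields a = -5, b = 3, c = -3, d = 1.
So g(s) = -5s³ + 3s² - 3s + 1.
Then g(0) = 1.

1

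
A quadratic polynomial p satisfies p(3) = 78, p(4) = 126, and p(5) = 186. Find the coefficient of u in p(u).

6

Write p(u) = au^2 + bu + c. Substituting each data point gives a linear system:
  9a + 3b + c = 78
  16a + 4b + c = 126
  25a + 5b + c = 186
Solving the system yields a = 6, b = 6, c = 6.
So p(u) = 6u² + 6u + 6.
The coefficient of u is 6.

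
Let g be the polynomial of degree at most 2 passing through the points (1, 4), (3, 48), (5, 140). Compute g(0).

Forward differences of the values at x = 1, 3, 5:
  g  : 4  48  140
  Δ  : 44  92
  Δ^2: 48
The second differences are constant, confirming degree 2.
Interpolating (Newton forward form) and evaluating at x = 0 gives g(0) = 0.

0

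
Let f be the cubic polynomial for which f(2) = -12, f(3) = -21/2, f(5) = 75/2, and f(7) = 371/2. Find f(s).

Using the Lagrange interpolation formula with nodes 2, 3, 5, 7:
  L_0(s) = (s - 3)(s - 5)(s - 7) / -15
  L_1(s) = (s - 2)(s - 5)(s - 7) / 8
  L_2(s) = (s - 2)(s - 3)(s - 7) / -12
  L_3(s) = (s - 2)(s - 3)(s - 5) / 40
Then f(s) = -12·L_0(s) - 21/2·L_1(s) + 75/2·L_2(s) + 371/2·L_3(s).
Expanding and collecting terms gives f(s) = s³ - (5/2)s² - 5s.
Check: f(5) = 75/2. ✓

f(s) = s^3 - (5/2)s^2 - 5s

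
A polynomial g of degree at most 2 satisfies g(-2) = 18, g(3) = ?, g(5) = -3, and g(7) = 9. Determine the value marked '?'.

The 3 known points determine the degree-2 polynomial uniquely.
Write g(u) = au^2 + bu + c. Substituting each data point gives a linear system:
  4a - 2b + c = 18
  25a + 5b + c = -3
  49a + 7b + c = 9
Solving the system yields a = 1, b = -6, c = 2.
So g(u) = u^2 - 6u + 2.
Then g(3) = -7.

-7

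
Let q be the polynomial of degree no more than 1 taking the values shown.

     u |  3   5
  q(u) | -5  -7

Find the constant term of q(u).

Write q(u) = au + b. Substituting each data point gives a linear system:
  3a + b = -5
  5a + b = -7
Solving the system yields a = -1, b = -2.
So q(u) = -u - 2.
The constant term is -2.

-2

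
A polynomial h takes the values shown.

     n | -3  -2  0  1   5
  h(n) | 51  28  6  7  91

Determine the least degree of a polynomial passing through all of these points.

2

Divided differences on the nodes -3, -2, 0, 1, 5:
  order 0: 51  28  6  7  91
  order 1: -23  -11  1  21
  order 2: 4  4  4
  order 3: 0  0
  order 4: 0
The order-2 divided differences are all 4 (nonzero) and every higher order vanishes, so the data lies on a polynomial of degree exactly 2.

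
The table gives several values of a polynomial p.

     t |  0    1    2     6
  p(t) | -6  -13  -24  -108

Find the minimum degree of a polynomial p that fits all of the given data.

2

Divided differences on the nodes 0, 1, 2, 6:
  order 0: -6  -13  -24  -108
  order 1: -7  -11  -21
  order 2: -2  -2
  order 3: 0
The order-2 divided differences are all -2 (nonzero) and every higher order vanishes, so the data lies on a polynomial of degree exactly 2.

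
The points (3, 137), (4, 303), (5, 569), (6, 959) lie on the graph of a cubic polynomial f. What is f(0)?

-1

Using the Lagrange interpolation formula with nodes 3, 4, 5, 6:
  L_0(s) = (s - 4)(s - 5)(s - 6) / -6
  L_1(s) = (s - 3)(s - 5)(s - 6) / 2
  L_2(s) = (s - 3)(s - 4)(s - 6) / -2
  L_3(s) = (s - 3)(s - 4)(s - 5) / 6
Then f(s) = 137·L_0(s) + 303·L_1(s) + 569·L_2(s) + 959·L_3(s).
Expanding and collecting terms gives f(s) = 4s^3 + 2s^2 + 4s - 1.
Evaluating at s = 0: f(0) = -1.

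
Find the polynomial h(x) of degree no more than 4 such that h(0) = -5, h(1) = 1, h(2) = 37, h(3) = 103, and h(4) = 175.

h(x) = -x^4 + 6x^3 + 4x^2 - 3x - 5

Write h(x) = ax^4 + bx^3 + cx^2 + dx + e. Substituting each data point gives a linear system:
  e = -5
  a + b + c + d + e = 1
  16a + 8b + 4c + 2d + e = 37
  81a + 27b + 9c + 3d + e = 103
  256a + 64b + 16c + 4d + e = 175
Solving the system yields a = -1, b = 6, c = 4, d = -3, e = -5.
So h(x) = -x^4 + 6x^3 + 4x^2 - 3x - 5.
Check: h(4) = 175. ✓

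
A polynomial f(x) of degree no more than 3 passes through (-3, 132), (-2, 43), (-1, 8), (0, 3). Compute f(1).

Write f(x) = ax^3 + bx^2 + cx + d. Substituting each data point gives a linear system:
  -27a + 9b - 3c + d = 132
  -8a + 4b - 2c + d = 43
  -a + b - c + d = 8
  d = 3
Solving the system yields a = -4, b = 3, c = 2, d = 3.
So f(x) = -4x^3 + 3x^2 + 2x + 3.
Then f(1) = 4.

4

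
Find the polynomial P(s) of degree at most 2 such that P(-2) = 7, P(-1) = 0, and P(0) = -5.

Write P(s) = as^2 + bs + c. Substituting each data point gives a linear system:
  4a - 2b + c = 7
  a - b + c = 0
  c = -5
Solving the system yields a = 1, b = -4, c = -5.
So P(s) = s² - 4s - 5.
Check: P(-1) = 0. ✓

P(s) = s^2 - 4s - 5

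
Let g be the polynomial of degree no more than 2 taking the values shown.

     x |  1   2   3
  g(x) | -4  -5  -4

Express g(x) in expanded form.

g(x) = x^2 - 4x - 1

Using the Lagrange interpolation formula with nodes 1, 2, 3:
  L_0(x) = (x - 2)(x - 3) / 2
  L_1(x) = (x - 1)(x - 3) / -1
  L_2(x) = (x - 1)(x - 2) / 2
Then g(x) = -4·L_0(x) - 5·L_1(x) - 4·L_2(x).
Expanding and collecting terms gives g(x) = x² - 4x - 1.
Check: g(2) = -5. ✓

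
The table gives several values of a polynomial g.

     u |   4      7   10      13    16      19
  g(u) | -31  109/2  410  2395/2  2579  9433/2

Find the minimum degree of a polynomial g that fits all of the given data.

3

Forward differences of the values at u = 4, 7, 10, 13, 16, 19:
  g  : -31  109/2  410  2395/2  2579  9433/2
  Δ  : 171/2  711/2  1575/2  2763/2  4275/2
  Δ^2: 270  432  594  756
  Δ^3: 162  162  162
  Δ^4: 0  0
  Δ^5: 0
The third differences are constant (162) and nonzero, while all higher differences vanish, so the minimal degree is 3.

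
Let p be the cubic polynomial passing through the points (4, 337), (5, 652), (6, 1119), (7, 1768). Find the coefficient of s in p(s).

1

Write p(s) = as^3 + bs^2 + cs + d. Substituting each data point gives a linear system:
  64a + 16b + 4c + d = 337
  125a + 25b + 5c + d = 652
  216a + 36b + 6c + d = 1119
  343a + 49b + 7c + d = 1768
Solving the system yields a = 5, b = 1, c = 1, d = -3.
So p(s) = 5s³ + s² + s - 3.
The coefficient of s is 1.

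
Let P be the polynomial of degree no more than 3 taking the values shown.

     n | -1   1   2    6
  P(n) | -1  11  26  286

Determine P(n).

P(n) = n^3 + n^2 + 5n + 4

Using the Lagrange interpolation formula with nodes -1, 1, 2, 6:
  L_0(n) = (n - 1)(n - 2)(n - 6) / -42
  L_1(n) = (n + 1)(n - 2)(n - 6) / 10
  L_2(n) = (n + 1)(n - 1)(n - 6) / -12
  L_3(n) = (n + 1)(n - 1)(n - 2) / 140
Then P(n) = -1·L_0(n) + 11·L_1(n) + 26·L_2(n) + 286·L_3(n).
Expanding and collecting terms gives P(n) = n^3 + n^2 + 5n + 4.
Check: P(6) = 286. ✓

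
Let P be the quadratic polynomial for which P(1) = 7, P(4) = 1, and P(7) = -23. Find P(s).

Using the Lagrange interpolation formula with nodes 1, 4, 7:
  L_0(s) = (s - 4)(s - 7) / 18
  L_1(s) = (s - 1)(s - 7) / -9
  L_2(s) = (s - 1)(s - 4) / 18
Then P(s) = 7·L_0(s) + 1·L_1(s) - 23·L_2(s).
Expanding and collecting terms gives P(s) = -s^2 + 3s + 5.
Check: P(4) = 1. ✓

P(s) = -s^2 + 3s + 5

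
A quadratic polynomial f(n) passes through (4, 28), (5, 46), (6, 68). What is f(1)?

-2

Using the Lagrange interpolation formula with nodes 4, 5, 6:
  L_0(n) = (n - 5)(n - 6) / 2
  L_1(n) = (n - 4)(n - 6) / -1
  L_2(n) = (n - 4)(n - 5) / 2
Then f(n) = 28·L_0(n) + 46·L_1(n) + 68·L_2(n).
Expanding and collecting terms gives f(n) = 2n^2 - 4.
Evaluating at n = 1: f(1) = -2.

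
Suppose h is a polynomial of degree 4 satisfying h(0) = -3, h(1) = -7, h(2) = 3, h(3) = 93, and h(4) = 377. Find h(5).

1017

Using the Lagrange interpolation formula with nodes 0, 1, 2, 3, 4:
  L_0(u) = (u - 1)(u - 2)(u - 3)(u - 4) / 24
  L_1(u) = u(u - 2)(u - 3)(u - 4) / -6
  L_2(u) = u(u - 1)(u - 3)(u - 4) / 4
  L_3(u) = u(u - 1)(u - 2)(u - 4) / -6
  L_4(u) = u(u - 1)(u - 2)(u - 3) / 24
Then h(u) = -3·L_0(u) - 7·L_1(u) + 3·L_2(u) + 93·L_3(u) + 377·L_4(u).
Expanding and collecting terms gives h(u) = 2u⁴ - u³ - 4u² - u - 3.
Evaluating at u = 5: h(5) = 1017.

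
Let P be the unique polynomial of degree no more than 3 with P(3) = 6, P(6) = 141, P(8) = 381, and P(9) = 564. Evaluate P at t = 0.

Using the Lagrange interpolation formula with nodes 3, 6, 8, 9:
  L_0(t) = (t - 6)(t - 8)(t - 9) / -90
  L_1(t) = (t - 3)(t - 8)(t - 9) / 18
  L_2(t) = (t - 3)(t - 6)(t - 9) / -10
  L_3(t) = (t - 3)(t - 6)(t - 8) / 18
Then P(t) = 6·L_0(t) + 141·L_1(t) + 381·L_2(t) + 564·L_3(t).
Expanding and collecting terms gives P(t) = t^3 - 2t^2 - 3.
Evaluating at t = 0: P(0) = -3.

-3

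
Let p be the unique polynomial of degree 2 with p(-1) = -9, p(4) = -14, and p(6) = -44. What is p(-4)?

-54

Using the Lagrange interpolation formula with nodes -1, 4, 6:
  L_0(n) = (n - 4)(n - 6) / 35
  L_1(n) = (n + 1)(n - 6) / -10
  L_2(n) = (n + 1)(n - 4) / 14
Then p(n) = -9·L_0(n) - 14·L_1(n) - 44·L_2(n).
Expanding and collecting terms gives p(n) = -2n^2 + 5n - 2.
Evaluating at n = -4: p(-4) = -54.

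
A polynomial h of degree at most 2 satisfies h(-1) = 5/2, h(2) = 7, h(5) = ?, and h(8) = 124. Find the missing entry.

95/2

The 3 known points determine the degree-2 polynomial uniquely.
Write h(t) = at^2 + bt + c. Substituting each data point gives a linear system:
  a - b + c = 5/2
  4a + 2b + c = 7
  64a + 8b + c = 124
Solving the system yields a = 2, b = -1/2, c = 0.
So h(t) = 2t^2 - (1/2)t.
Then h(5) = 95/2.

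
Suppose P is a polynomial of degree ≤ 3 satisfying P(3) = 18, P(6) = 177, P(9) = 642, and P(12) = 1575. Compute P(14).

2537

Write P(s) = as^3 + bs^2 + cs + d. Substituting each data point gives a linear system:
  27a + 9b + 3c + d = 18
  216a + 36b + 6c + d = 177
  729a + 81b + 9c + d = 642
  1728a + 144b + 12c + d = 1575
Solving the system yields a = 1, b = -1, c = -1, d = 3.
So P(s) = s^3 - s^2 - s + 3.
Then P(14) = 2537.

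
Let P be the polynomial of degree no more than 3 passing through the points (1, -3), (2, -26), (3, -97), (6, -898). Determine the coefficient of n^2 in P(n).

6

Write P(n) = an^3 + bn^2 + cn + d. Substituting each data point gives a linear system:
  a + b + c + d = -3
  8a + 4b + 2c + d = -26
  27a + 9b + 3c + d = -97
  216a + 36b + 6c + d = -898
Solving the system yields a = -5, b = 6, c = -6, d = 2.
So P(n) = -5n³ + 6n² - 6n + 2.
The coefficient of n^2 is 6.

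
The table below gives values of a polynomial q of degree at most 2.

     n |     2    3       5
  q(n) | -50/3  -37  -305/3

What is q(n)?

Write q(n) = an^2 + bn + c. Substituting each data point gives a linear system:
  4a + 2b + c = -50/3
  9a + 3b + c = -37
  25a + 5b + c = -305/3
Solving the system yields a = -4, b = -1/3, c = 0.
So q(n) = -4n^2 - (1/3)n.
Check: q(3) = -37. ✓

q(n) = -4n^2 - (1/3)n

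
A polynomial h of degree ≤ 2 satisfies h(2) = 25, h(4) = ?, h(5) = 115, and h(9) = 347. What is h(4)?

77

The 3 known points determine the degree-2 polynomial uniquely.
Write h(x) = ax^2 + bx + c. Substituting each data point gives a linear system:
  4a + 2b + c = 25
  25a + 5b + c = 115
  81a + 9b + c = 347
Solving the system yields a = 4, b = 2, c = 5.
So h(x) = 4x^2 + 2x + 5.
Then h(4) = 77.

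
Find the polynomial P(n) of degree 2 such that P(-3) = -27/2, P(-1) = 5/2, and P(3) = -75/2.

Write P(n) = an^2 + bn + c. Substituting each data point gives a linear system:
  9a - 3b + c = -27/2
  a - b + c = 5/2
  9a + 3b + c = -75/2
Solving the system yields a = -3, b = -4, c = 3/2.
So P(n) = -3n^2 - 4n + 3/2.
Check: P(-3) = -27/2. ✓

P(n) = -3n^2 - 4n + 3/2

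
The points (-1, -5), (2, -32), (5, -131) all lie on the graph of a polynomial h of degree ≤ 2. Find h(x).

h(x) = -4x^2 - 5x - 6

Using the Lagrange interpolation formula with nodes -1, 2, 5:
  L_0(x) = (x - 2)(x - 5) / 18
  L_1(x) = (x + 1)(x - 5) / -9
  L_2(x) = (x + 1)(x - 2) / 18
Then h(x) = -5·L_0(x) - 32·L_1(x) - 131·L_2(x).
Expanding and collecting terms gives h(x) = -4x^2 - 5x - 6.
Check: h(5) = -131. ✓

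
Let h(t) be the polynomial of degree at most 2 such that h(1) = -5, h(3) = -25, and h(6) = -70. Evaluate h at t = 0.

Using the Lagrange interpolation formula with nodes 1, 3, 6:
  L_0(t) = (t - 3)(t - 6) / 10
  L_1(t) = (t - 1)(t - 6) / -6
  L_2(t) = (t - 1)(t - 3) / 15
Then h(t) = -5·L_0(t) - 25·L_1(t) - 70·L_2(t).
Expanding and collecting terms gives h(t) = -t^2 - 6t + 2.
Evaluating at t = 0: h(0) = 2.

2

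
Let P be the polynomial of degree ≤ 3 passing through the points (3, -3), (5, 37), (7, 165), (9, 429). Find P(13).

Using the Lagrange interpolation formula with nodes 3, 5, 7, 9:
  L_0(t) = (t - 5)(t - 7)(t - 9) / -48
  L_1(t) = (t - 3)(t - 7)(t - 9) / 16
  L_2(t) = (t - 3)(t - 5)(t - 9) / -16
  L_3(t) = (t - 3)(t - 5)(t - 7) / 48
Then P(t) = -3·L_0(t) + 37·L_1(t) + 165·L_2(t) + 429·L_3(t).
Expanding and collecting terms gives P(t) = t³ - 4t² + 3t - 3.
Evaluating at t = 13: P(13) = 1557.

1557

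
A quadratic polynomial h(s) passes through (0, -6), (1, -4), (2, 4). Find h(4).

Write h(s) = as^2 + bs + c. Substituting each data point gives a linear system:
  c = -6
  a + b + c = -4
  4a + 2b + c = 4
Solving the system yields a = 3, b = -1, c = -6.
So h(s) = 3s^2 - s - 6.
Then h(4) = 38.

38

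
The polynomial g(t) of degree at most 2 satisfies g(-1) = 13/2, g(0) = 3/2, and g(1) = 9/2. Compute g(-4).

Forward differences of the values at t = -1, 0, 1:
  g  : 13/2  3/2  9/2
  Δ  : -5  3
  Δ^2: 8
The second differences are constant, confirming degree 2.
Interpolating (Newton forward form) and evaluating at t = -4 gives g(-4) = 139/2.

139/2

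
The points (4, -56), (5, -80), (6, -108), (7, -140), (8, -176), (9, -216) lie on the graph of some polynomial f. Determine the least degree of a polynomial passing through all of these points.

2

Forward differences of the values at u = 4, 5, 6, 7, 8, 9:
  f  : -56  -80  -108  -140  -176  -216
  Δ  : -24  -28  -32  -36  -40
  Δ^2: -4  -4  -4  -4
  Δ^3: 0  0  0
  Δ^4: 0  0
  Δ^5: 0
The second differences are constant (-4) and nonzero, while all higher differences vanish, so the minimal degree is 2.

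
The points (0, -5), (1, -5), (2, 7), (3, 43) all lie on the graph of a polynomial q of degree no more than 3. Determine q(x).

q(x) = 2x^3 - 2x - 5

Write q(x) = ax^3 + bx^2 + cx + d. Substituting each data point gives a linear system:
  d = -5
  a + b + c + d = -5
  8a + 4b + 2c + d = 7
  27a + 9b + 3c + d = 43
Solving the system yields a = 2, b = 0, c = -2, d = -5.
So q(x) = 2x^3 - 2x - 5.
Check: q(3) = 43. ✓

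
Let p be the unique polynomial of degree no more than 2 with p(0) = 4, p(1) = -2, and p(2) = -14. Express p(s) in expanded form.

Using the Lagrange interpolation formula with nodes 0, 1, 2:
  L_0(s) = (s - 1)(s - 2) / 2
  L_1(s) = s(s - 2) / -1
  L_2(s) = s(s - 1) / 2
Then p(s) = 4·L_0(s) - 2·L_1(s) - 14·L_2(s).
Expanding and collecting terms gives p(s) = -3s^2 - 3s + 4.
Check: p(2) = -14. ✓

p(s) = -3s^2 - 3s + 4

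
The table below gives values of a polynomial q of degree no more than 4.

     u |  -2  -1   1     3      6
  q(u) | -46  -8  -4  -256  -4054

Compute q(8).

-12716

Write q(u) = au^4 + bu^3 + cu^2 + du + e. Substituting each data point gives a linear system:
  16a - 8b + 4c - 2d + e = -46
  a - b + c - d + e = -8
  a + b + c + d + e = -4
  81a + 27b + 9c + 3d + e = -256
  1296a + 216b + 36c + 6d + e = -4054
Solving the system yields a = -3, b = -1, c = 1, d = 3, e = -4.
So q(u) = -3u^4 - u^3 + u^2 + 3u - 4.
Then q(8) = -12716.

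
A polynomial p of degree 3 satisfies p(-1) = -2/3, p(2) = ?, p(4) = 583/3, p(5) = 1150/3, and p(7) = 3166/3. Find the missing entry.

The 4 known points determine the degree-3 polynomial uniquely.
Write p(s) = as^3 + bs^2 + cs + d. Substituting each data point gives a linear system:
  -a + b - c + d = -2/3
  64a + 16b + 4c + d = 583/3
  125a + 25b + 5c + d = 1150/3
  343a + 49b + 7c + d = 3166/3
Solving the system yields a = 3, b = 1, c = -3, d = -5/3.
So p(s) = 3s^3 + s^2 - 3s - 5/3.
Then p(2) = 61/3.

61/3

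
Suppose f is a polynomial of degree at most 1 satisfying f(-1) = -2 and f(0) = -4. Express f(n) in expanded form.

Write f(n) = an + b. Substituting each data point gives a linear system:
  -a + b = -2
  b = -4
Solving the system yields a = -2, b = -4.
So f(n) = -2n - 4.
Check: f(-1) = -2. ✓

f(n) = -2n - 4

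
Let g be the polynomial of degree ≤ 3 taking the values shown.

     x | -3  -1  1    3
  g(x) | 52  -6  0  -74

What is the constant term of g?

Write g(x) = ax^3 + bx^2 + cx + d. Substituting each data point gives a linear system:
  -27a + 9b - 3c + d = 52
  -a + b - c + d = -6
  a + b + c + d = 0
  27a + 9b + 3c + d = -74
Solving the system yields a = -3, b = -1, c = 6, d = -2.
So g(x) = -3x^3 - x^2 + 6x - 2.
The constant term is -2.

-2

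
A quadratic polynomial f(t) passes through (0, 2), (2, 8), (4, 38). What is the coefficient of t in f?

-3

Write f(t) = at^2 + bt + c. Substituting each data point gives a linear system:
  c = 2
  4a + 2b + c = 8
  16a + 4b + c = 38
Solving the system yields a = 3, b = -3, c = 2.
So f(t) = 3t^2 - 3t + 2.
The coefficient of t is -3.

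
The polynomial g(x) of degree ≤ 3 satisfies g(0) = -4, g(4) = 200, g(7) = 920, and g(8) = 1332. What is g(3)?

Write g(x) = ax^3 + bx^2 + cx + d. Substituting each data point gives a linear system:
  d = -4
  64a + 16b + 4c + d = 200
  343a + 49b + 7c + d = 920
  512a + 64b + 8c + d = 1332
Solving the system yields a = 2, b = 5, c = -1, d = -4.
So g(x) = 2x³ + 5x² - x - 4.
Then g(3) = 92.

92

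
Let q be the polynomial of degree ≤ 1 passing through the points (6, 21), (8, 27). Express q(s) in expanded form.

q(s) = 3s + 3

Write q(s) = as + b. Substituting each data point gives a linear system:
  6a + b = 21
  8a + b = 27
Solving the system yields a = 3, b = 3.
So q(s) = 3s + 3.
Check: q(8) = 27. ✓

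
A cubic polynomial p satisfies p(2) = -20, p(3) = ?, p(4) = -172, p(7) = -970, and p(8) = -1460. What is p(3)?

-70

The 4 known points determine the degree-3 polynomial uniquely.
Write p(t) = at^3 + bt^2 + ct + d. Substituting each data point gives a linear system:
  8a + 4b + 2c + d = -20
  64a + 16b + 4c + d = -172
  343a + 49b + 7c + d = -970
  512a + 64b + 8c + d = -1460
Solving the system yields a = -3, b = 1, c = 2, d = -4.
So p(t) = -3t³ + t² + 2t - 4.
Then p(3) = -70.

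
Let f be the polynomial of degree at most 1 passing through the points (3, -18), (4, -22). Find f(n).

f(n) = -4n - 6

Write f(n) = an + b. Substituting each data point gives a linear system:
  3a + b = -18
  4a + b = -22
Solving the system yields a = -4, b = -6.
So f(n) = -4n - 6.
Check: f(4) = -22. ✓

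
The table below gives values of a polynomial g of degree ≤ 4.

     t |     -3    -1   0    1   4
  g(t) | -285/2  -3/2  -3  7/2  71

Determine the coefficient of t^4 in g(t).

Write g(t) = at^4 + bt^3 + ct^2 + dt + e. Substituting each data point gives a linear system:
  81a - 27b + 9c - 3d + e = -285/2
  a - b + c - d + e = -3/2
  e = -3
  a + b + c + d + e = 7/2
  256a + 64b + 16c + 4d + e = 71
Solving the system yields a = -1, b = 4, c = 5, d = -3/2, e = -3.
So g(t) = -t⁴ + 4t³ + 5t² - (3/2)t - 3.
The leading coefficient is -1.

-1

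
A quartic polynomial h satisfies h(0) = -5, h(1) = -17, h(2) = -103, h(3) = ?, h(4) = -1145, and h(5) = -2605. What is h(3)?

-407

The 5 known points determine the degree-4 polynomial uniquely.
Write h(u) = au^4 + bu^3 + cu^2 + du + e. Substituting each data point gives a linear system:
  e = -5
  a + b + c + d + e = -17
  16a + 8b + 4c + 2d + e = -103
  256a + 64b + 16c + 4d + e = -1145
  625a + 125b + 25c + 5d + e = -2605
Solving the system yields a = -3, b = -6, c = 2, d = -5, e = -5.
So h(u) = -3u^4 - 6u^3 + 2u^2 - 5u - 5.
Then h(3) = -407.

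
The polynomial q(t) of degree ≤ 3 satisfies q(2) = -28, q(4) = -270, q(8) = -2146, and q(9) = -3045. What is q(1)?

Using the Lagrange interpolation formula with nodes 2, 4, 8, 9:
  L_0(t) = (t - 4)(t - 8)(t - 9) / -84
  L_1(t) = (t - 2)(t - 8)(t - 9) / 40
  L_2(t) = (t - 2)(t - 4)(t - 9) / -24
  L_3(t) = (t - 2)(t - 4)(t - 8) / 35
Then q(t) = -28·L_0(t) - 270·L_1(t) - 2146·L_2(t) - 3045·L_3(t).
Expanding and collecting terms gives q(t) = -4t^3 - 2t^2 + 3t + 6.
Evaluating at t = 1: q(1) = 3.

3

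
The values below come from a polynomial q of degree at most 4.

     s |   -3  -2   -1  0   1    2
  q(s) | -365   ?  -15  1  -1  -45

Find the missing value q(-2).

-97

On equispaced nodes a degree-4 polynomial has vanishing fifth forward difference, so
  - q(-3) + 5·q(-2) - 10·q(-1) + 10·q(0) - 5·q(1) + q(2) = 0.
Substituting the known values and solving for q(-2):
  5·q(-2) = -485
  q(-2) = -97.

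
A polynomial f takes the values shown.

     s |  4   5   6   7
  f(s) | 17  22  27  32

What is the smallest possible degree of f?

1

Forward differences of the values at s = 4, 5, 6, 7:
  f  : 17  22  27  32
  Δ  : 5  5  5
  Δ^2: 0  0
  Δ^3: 0
The first differences are constant (5) and nonzero, while all higher differences vanish, so the minimal degree is 1.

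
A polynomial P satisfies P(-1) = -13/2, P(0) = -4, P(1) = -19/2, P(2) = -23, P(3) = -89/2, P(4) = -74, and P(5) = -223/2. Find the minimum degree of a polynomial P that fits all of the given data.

2

Forward differences of the values at n = -1, 0, 1, 2, 3, 4, 5:
  P  : -13/2  -4  -19/2  -23  -89/2  -74  -223/2
  Δ  : 5/2  -11/2  -27/2  -43/2  -59/2  -75/2
  Δ^2: -8  -8  -8  -8  -8
  Δ^3: 0  0  0  0
  Δ^4: 0  0  0
  Δ^5: 0  0
  Δ^6: 0
The second differences are constant (-8) and nonzero, while all higher differences vanish, so the minimal degree is 2.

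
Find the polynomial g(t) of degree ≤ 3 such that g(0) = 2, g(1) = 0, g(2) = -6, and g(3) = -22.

g(t) = -t^3 + t^2 - 2t + 2

Using the Lagrange interpolation formula with nodes 0, 1, 2, 3:
  L_0(t) = (t - 1)(t - 2)(t - 3) / -6
  L_1(t) = t(t - 2)(t - 3) / 2
  L_2(t) = t(t - 1)(t - 3) / -2
  L_3(t) = t(t - 1)(t - 2) / 6
Then g(t) = 2·L_0(t) + 0·L_1(t) - 6·L_2(t) - 22·L_3(t).
Expanding and collecting terms gives g(t) = -t^3 + t^2 - 2t + 2.
Check: g(1) = 0. ✓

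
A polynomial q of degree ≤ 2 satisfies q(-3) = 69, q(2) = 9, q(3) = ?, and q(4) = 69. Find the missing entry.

33

The 3 known points determine the degree-2 polynomial uniquely.
Write q(s) = as^2 + bs + c. Substituting each data point gives a linear system:
  9a - 3b + c = 69
  4a + 2b + c = 9
  16a + 4b + c = 69
Solving the system yields a = 6, b = -6, c = -3.
So q(s) = 6s^2 - 6s - 3.
Then q(3) = 33.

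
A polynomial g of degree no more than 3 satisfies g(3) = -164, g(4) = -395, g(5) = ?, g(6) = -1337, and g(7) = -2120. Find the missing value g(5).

The 4 known points determine the degree-3 polynomial uniquely.
Write g(s) = as^3 + bs^2 + cs + d. Substituting each data point gives a linear system:
  27a + 9b + 3c + d = -164
  64a + 16b + 4c + d = -395
  216a + 36b + 6c + d = -1337
  343a + 49b + 7c + d = -2120
Solving the system yields a = -6, b = -2, c = 5, d = 1.
So g(s) = -6s³ - 2s² + 5s + 1.
Then g(5) = -774.

-774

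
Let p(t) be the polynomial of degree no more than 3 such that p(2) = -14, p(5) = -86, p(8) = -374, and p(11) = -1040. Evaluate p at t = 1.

Write p(t) = at^3 + bt^2 + ct + d. Substituting each data point gives a linear system:
  8a + 4b + 2c + d = -14
  125a + 25b + 5c + d = -86
  512a + 64b + 8c + d = -374
  1331a + 121b + 11c + d = -1040
Solving the system yields a = -1, b = 3, c = -6, d = -6.
So p(t) = -t³ + 3t² - 6t - 6.
Then p(1) = -10.

-10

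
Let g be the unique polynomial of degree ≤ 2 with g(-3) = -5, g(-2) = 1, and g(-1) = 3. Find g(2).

-15

Write g(n) = an^2 + bn + c. Substituting each data point gives a linear system:
  9a - 3b + c = -5
  4a - 2b + c = 1
  a - b + c = 3
Solving the system yields a = -2, b = -4, c = 1.
So g(n) = -2n² - 4n + 1.
Then g(2) = -15.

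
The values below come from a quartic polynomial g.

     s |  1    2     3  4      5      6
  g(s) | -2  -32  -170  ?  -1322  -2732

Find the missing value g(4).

-542

On equispaced nodes a degree-4 polynomial has vanishing fifth forward difference, so
  - g(1) + 5·g(2) - 10·g(3) + 10·g(4) - 5·g(5) + g(6) = 0.
Substituting the known values and solving for g(4):
  10·g(4) = -5420
  g(4) = -542.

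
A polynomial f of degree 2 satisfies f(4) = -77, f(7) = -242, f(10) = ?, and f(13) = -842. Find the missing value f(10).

On equispaced nodes a degree-2 polynomial has vanishing third forward difference, so
  - f(4) + 3·f(7) - 3·f(10) + f(13) = 0.
Substituting the known values and solving for f(10):
  -3·f(10) = 1491
  f(10) = -497.

-497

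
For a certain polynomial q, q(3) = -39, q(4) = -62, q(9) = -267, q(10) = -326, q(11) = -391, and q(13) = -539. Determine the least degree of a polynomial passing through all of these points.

2

Divided differences on the nodes 3, 4, 9, 10, 11, 13:
  order 0: -39  -62  -267  -326  -391  -539
  order 1: -23  -41  -59  -65  -74
  order 2: -3  -3  -3  -3
  order 3: 0  0  0
  order 4: 0  0
  order 5: 0
The order-2 divided differences are all -3 (nonzero) and every higher order vanishes, so the data lies on a polynomial of degree exactly 2.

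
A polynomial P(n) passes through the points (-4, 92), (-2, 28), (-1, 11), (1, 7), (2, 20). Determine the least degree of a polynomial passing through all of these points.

Divided differences on the nodes -4, -2, -1, 1, 2:
  order 0: 92  28  11  7  20
  order 1: -32  -17  -2  13
  order 2: 5  5  5
  order 3: 0  0
  order 4: 0
The order-2 divided differences are all 5 (nonzero) and every higher order vanishes, so the data lies on a polynomial of degree exactly 2.

2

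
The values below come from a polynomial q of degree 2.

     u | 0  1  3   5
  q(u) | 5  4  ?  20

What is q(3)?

The 3 known points determine the degree-2 polynomial uniquely.
Write q(u) = au^2 + bu + c. Substituting each data point gives a linear system:
  c = 5
  a + b + c = 4
  25a + 5b + c = 20
Solving the system yields a = 1, b = -2, c = 5.
So q(u) = u^2 - 2u + 5.
Then q(3) = 8.

8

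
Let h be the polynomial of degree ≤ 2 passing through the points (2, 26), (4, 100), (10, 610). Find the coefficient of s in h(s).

Write h(s) = as^2 + bs + c. Substituting each data point gives a linear system:
  4a + 2b + c = 26
  16a + 4b + c = 100
  100a + 10b + c = 610
Solving the system yields a = 6, b = 1, c = 0.
So h(s) = 6s^2 + s.
The coefficient of s is 1.

1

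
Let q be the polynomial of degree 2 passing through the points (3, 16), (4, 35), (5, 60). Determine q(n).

Write q(n) = an^2 + bn + c. Substituting each data point gives a linear system:
  9a + 3b + c = 16
  16a + 4b + c = 35
  25a + 5b + c = 60
Solving the system yields a = 3, b = -2, c = -5.
So q(n) = 3n² - 2n - 5.
Check: q(3) = 16. ✓

q(n) = 3n^2 - 2n - 5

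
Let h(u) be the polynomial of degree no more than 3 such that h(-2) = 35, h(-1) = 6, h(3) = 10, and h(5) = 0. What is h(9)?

Using the Lagrange interpolation formula with nodes -2, -1, 3, 5:
  L_0(u) = (u + 1)(u - 3)(u - 5) / -35
  L_1(u) = (u + 2)(u - 3)(u - 5) / 24
  L_2(u) = (u + 2)(u + 1)(u - 5) / -40
  L_3(u) = (u + 2)(u + 1)(u - 3) / 84
Then h(u) = 35·L_0(u) + 6·L_1(u) + 10·L_2(u) + 0·L_3(u).
Expanding and collecting terms gives h(u) = -u³ + 6u² - 4u - 5.
Evaluating at u = 9: h(9) = -284.

-284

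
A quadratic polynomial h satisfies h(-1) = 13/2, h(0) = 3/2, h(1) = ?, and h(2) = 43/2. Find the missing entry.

On equispaced nodes a degree-2 polynomial has vanishing third forward difference, so
  - h(-1) + 3·h(0) - 3·h(1) + h(2) = 0.
Substituting the known values and solving for h(1):
  -3·h(1) = -39/2
  h(1) = 13/2.

13/2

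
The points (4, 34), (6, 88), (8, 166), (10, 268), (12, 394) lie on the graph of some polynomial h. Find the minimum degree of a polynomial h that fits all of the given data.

2

Forward differences of the values at s = 4, 6, 8, 10, 12:
  h  : 34  88  166  268  394
  Δ  : 54  78  102  126
  Δ^2: 24  24  24
  Δ^3: 0  0
  Δ^4: 0
The second differences are constant (24) and nonzero, while all higher differences vanish, so the minimal degree is 2.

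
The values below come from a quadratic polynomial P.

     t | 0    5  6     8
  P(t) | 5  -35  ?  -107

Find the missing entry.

-55

The 3 known points determine the degree-2 polynomial uniquely.
Write P(t) = at^2 + bt + c. Substituting each data point gives a linear system:
  c = 5
  25a + 5b + c = -35
  64a + 8b + c = -107
Solving the system yields a = -2, b = 2, c = 5.
So P(t) = -2t^2 + 2t + 5.
Then P(6) = -55.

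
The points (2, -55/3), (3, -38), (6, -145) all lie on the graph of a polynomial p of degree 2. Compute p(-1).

Write p(u) = au^2 + bu + c. Substituting each data point gives a linear system:
  4a + 2b + c = -55/3
  9a + 3b + c = -38
  36a + 6b + c = -145
Solving the system yields a = -4, b = 1/3, c = -3.
So p(u) = -4u^2 + (1/3)u - 3.
Then p(-1) = -22/3.

-22/3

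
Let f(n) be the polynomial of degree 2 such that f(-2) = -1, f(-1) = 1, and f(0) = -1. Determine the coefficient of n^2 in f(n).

Write f(n) = an^2 + bn + c. Substituting each data point gives a linear system:
  4a - 2b + c = -1
  a - b + c = 1
  c = -1
Solving the system yields a = -2, b = -4, c = -1.
So f(n) = -2n^2 - 4n - 1.
The leading coefficient is -2.

-2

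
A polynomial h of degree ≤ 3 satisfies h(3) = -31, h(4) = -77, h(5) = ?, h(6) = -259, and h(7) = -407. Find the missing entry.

-151

The 4 known points determine the degree-3 polynomial uniquely.
Write h(n) = an^3 + bn^2 + cn + d. Substituting each data point gives a linear system:
  27a + 9b + 3c + d = -31
  64a + 16b + 4c + d = -77
  216a + 36b + 6c + d = -259
  343a + 49b + 7c + d = -407
Solving the system yields a = -1, b = -2, c = 5, d = -1.
So h(n) = -n^3 - 2n^2 + 5n - 1.
Then h(5) = -151.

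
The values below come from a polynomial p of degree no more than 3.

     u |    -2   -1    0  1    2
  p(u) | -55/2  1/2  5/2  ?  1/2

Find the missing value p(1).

-7/2

The 4 known points determine the degree-3 polynomial uniquely.
Write p(u) = au^3 + bu^2 + cu + d. Substituting each data point gives a linear system:
  -8a + 4b - 2c + d = -55/2
  -a + b - c + d = 1/2
  d = 5/2
  8a + 4b + 2c + d = 1/2
Solving the system yields a = 3, b = -4, c = -5, d = 5/2.
So p(u) = 3u³ - 4u² - 5u + 5/2.
Then p(1) = -7/2.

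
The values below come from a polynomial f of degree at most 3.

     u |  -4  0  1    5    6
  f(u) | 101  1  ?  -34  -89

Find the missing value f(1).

The 4 known points determine the degree-3 polynomial uniquely.
Write f(u) = au^3 + bu^2 + cu + d. Substituting each data point gives a linear system:
  -64a + 16b - 4c + d = 101
  d = 1
  125a + 25b + 5c + d = -34
  216a + 36b + 6c + d = -89
Solving the system yields a = -1, b = 3, c = 3, d = 1.
So f(u) = -u³ + 3u² + 3u + 1.
Then f(1) = 6.

6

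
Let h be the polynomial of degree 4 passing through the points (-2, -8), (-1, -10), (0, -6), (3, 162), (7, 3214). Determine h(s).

Write h(s) = as^4 + bs^3 + cs^2 + ds + e. Substituting each data point gives a linear system:
  16a - 8b + 4c - 2d + e = -8
  a - b + c - d + e = -10
  e = -6
  81a + 27b + 9c + 3d + e = 162
  2401a + 343b + 49c + 7d + e = 3214
Solving the system yields a = 1, b = 2, c = 2, d = 5, e = -6.
So h(s) = s⁴ + 2s³ + 2s² + 5s - 6.
Check: h(0) = -6. ✓

h(s) = s^4 + 2s^3 + 2s^2 + 5s - 6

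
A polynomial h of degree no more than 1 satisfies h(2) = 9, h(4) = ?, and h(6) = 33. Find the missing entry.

21

The 2 known points determine the degree-1 polynomial uniquely.
Write h(u) = au + b. Substituting each data point gives a linear system:
  2a + b = 9
  6a + b = 33
Solving the system yields a = 6, b = -3.
So h(u) = 6u - 3.
Then h(4) = 21.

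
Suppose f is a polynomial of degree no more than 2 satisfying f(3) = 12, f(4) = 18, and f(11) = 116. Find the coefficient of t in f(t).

-1

Write f(t) = at^2 + bt + c. Substituting each data point gives a linear system:
  9a + 3b + c = 12
  16a + 4b + c = 18
  121a + 11b + c = 116
Solving the system yields a = 1, b = -1, c = 6.
So f(t) = t^2 - t + 6.
The coefficient of t is -1.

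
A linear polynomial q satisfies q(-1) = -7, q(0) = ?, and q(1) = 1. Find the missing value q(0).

The 2 known points determine the degree-1 polynomial uniquely.
Write q(x) = ax + b. Substituting each data point gives a linear system:
  -a + b = -7
  a + b = 1
Solving the system yields a = 4, b = -3.
So q(x) = 4x - 3.
Then q(0) = -3.

-3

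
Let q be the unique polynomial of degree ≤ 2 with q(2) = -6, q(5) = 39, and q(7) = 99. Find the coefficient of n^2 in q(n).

3

Write q(n) = an^2 + bn + c. Substituting each data point gives a linear system:
  4a + 2b + c = -6
  25a + 5b + c = 39
  49a + 7b + c = 99
Solving the system yields a = 3, b = -6, c = -6.
So q(n) = 3n² - 6n - 6.
The leading coefficient is 3.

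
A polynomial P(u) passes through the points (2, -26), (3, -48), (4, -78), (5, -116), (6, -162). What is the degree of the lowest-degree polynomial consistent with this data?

2

Forward differences of the values at u = 2, 3, 4, 5, 6:
  P  : -26  -48  -78  -116  -162
  Δ  : -22  -30  -38  -46
  Δ^2: -8  -8  -8
  Δ^3: 0  0
  Δ^4: 0
The second differences are constant (-8) and nonzero, while all higher differences vanish, so the minimal degree is 2.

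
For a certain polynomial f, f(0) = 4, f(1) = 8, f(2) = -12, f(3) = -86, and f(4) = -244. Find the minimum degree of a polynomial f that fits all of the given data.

3

Forward differences of the values at s = 0, 1, 2, 3, 4:
  f  : 4  8  -12  -86  -244
  Δ  : 4  -20  -74  -158
  Δ^2: -24  -54  -84
  Δ^3: -30  -30
  Δ^4: 0
The third differences are constant (-30) and nonzero, while all higher differences vanish, so the minimal degree is 3.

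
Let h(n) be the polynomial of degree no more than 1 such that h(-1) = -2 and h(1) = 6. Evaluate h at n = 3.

14

Write h(n) = an + b. Substituting each data point gives a linear system:
  -a + b = -2
  a + b = 6
Solving the system yields a = 4, b = 2.
So h(n) = 4n + 2.
Then h(3) = 14.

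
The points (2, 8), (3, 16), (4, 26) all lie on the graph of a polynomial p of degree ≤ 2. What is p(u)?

Using the Lagrange interpolation formula with nodes 2, 3, 4:
  L_0(u) = (u - 3)(u - 4) / 2
  L_1(u) = (u - 2)(u - 4) / -1
  L_2(u) = (u - 2)(u - 3) / 2
Then p(u) = 8·L_0(u) + 16·L_1(u) + 26·L_2(u).
Expanding and collecting terms gives p(u) = u^2 + 3u - 2.
Check: p(3) = 16. ✓

p(u) = u^2 + 3u - 2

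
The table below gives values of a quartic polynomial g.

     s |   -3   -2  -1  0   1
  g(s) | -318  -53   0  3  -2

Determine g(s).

g(s) = -5s^4 - 3s^3 + s^2 + 2s + 3

Write g(s) = as^4 + bs^3 + cs^2 + ds + e. Substituting each data point gives a linear system:
  81a - 27b + 9c - 3d + e = -318
  16a - 8b + 4c - 2d + e = -53
  a - b + c - d + e = 0
  e = 3
  a + b + c + d + e = -2
Solving the system yields a = -5, b = -3, c = 1, d = 2, e = 3.
So g(s) = -5s⁴ - 3s³ + s² + 2s + 3.
Check: g(-2) = -53. ✓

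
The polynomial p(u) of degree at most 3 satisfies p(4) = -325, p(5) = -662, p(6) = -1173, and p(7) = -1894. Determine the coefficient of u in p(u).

Write p(u) = au^3 + bu^2 + cu + d. Substituting each data point gives a linear system:
  64a + 16b + 4c + d = -325
  125a + 25b + 5c + d = -662
  216a + 36b + 6c + d = -1173
  343a + 49b + 7c + d = -1894
Solving the system yields a = -6, b = 3, c = 2, d = 3.
So p(u) = -6u^3 + 3u^2 + 2u + 3.
The coefficient of u is 2.

2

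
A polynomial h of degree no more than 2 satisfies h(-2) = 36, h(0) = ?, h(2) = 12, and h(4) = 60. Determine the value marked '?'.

4

The 3 known points determine the degree-2 polynomial uniquely.
Write h(n) = an^2 + bn + c. Substituting each data point gives a linear system:
  4a - 2b + c = 36
  4a + 2b + c = 12
  16a + 4b + c = 60
Solving the system yields a = 5, b = -6, c = 4.
So h(n) = 5n^2 - 6n + 4.
Then h(0) = 4.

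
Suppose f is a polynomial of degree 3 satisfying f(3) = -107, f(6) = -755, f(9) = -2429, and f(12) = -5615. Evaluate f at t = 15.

Write f(t) = at^3 + bt^2 + ct + d. Substituting each data point gives a linear system:
  27a + 9b + 3c + d = -107
  216a + 36b + 6c + d = -755
  729a + 81b + 9c + d = -2429
  1728a + 144b + 12c + d = -5615
Solving the system yields a = -3, b = -3, c = 0, d = 1.
So f(t) = -3t^3 - 3t^2 + 1.
Then f(15) = -10799.

-10799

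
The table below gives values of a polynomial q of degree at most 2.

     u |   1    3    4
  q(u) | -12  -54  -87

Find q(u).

q(u) = -4u^2 - 5u - 3

Using the Lagrange interpolation formula with nodes 1, 3, 4:
  L_0(u) = (u - 3)(u - 4) / 6
  L_1(u) = (u - 1)(u - 4) / -2
  L_2(u) = (u - 1)(u - 3) / 3
Then q(u) = -12·L_0(u) - 54·L_1(u) - 87·L_2(u).
Expanding and collecting terms gives q(u) = -4u² - 5u - 3.
Check: q(1) = -12. ✓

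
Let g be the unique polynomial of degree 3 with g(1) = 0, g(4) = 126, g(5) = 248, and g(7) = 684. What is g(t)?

Using the Lagrange interpolation formula with nodes 1, 4, 5, 7:
  L_0(t) = (t - 4)(t - 5)(t - 7) / -72
  L_1(t) = (t - 1)(t - 5)(t - 7) / 9
  L_2(t) = (t - 1)(t - 4)(t - 7) / -8
  L_3(t) = (t - 1)(t - 4)(t - 5) / 36
Then g(t) = 0·L_0(t) + 126·L_1(t) + 248·L_2(t) + 684·L_3(t).
Expanding and collecting terms gives g(t) = 2t^3 - 2.
Check: g(5) = 248. ✓

g(t) = 2t^3 - 2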